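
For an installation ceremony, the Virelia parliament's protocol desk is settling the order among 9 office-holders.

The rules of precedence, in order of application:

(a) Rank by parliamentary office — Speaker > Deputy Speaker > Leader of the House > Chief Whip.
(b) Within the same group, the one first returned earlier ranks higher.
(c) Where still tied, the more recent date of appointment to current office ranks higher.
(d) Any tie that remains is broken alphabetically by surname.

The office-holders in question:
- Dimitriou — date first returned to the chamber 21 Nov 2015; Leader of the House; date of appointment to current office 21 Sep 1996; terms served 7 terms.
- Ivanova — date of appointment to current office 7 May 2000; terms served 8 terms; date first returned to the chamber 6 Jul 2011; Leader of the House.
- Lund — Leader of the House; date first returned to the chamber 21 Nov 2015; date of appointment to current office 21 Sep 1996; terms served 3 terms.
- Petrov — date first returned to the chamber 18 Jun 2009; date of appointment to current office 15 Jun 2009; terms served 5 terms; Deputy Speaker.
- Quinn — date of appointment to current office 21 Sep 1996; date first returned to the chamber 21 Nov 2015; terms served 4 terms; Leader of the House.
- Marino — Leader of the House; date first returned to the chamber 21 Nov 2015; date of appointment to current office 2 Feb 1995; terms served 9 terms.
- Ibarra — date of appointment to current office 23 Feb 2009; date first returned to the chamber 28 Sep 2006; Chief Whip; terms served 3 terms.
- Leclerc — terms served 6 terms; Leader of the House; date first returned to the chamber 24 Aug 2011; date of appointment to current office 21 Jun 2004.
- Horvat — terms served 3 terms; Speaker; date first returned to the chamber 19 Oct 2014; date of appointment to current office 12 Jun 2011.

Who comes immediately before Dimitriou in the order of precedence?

By parliamentary office: Horvat (Speaker); then Petrov (Deputy Speaker); then Ivanova, Leclerc, Dimitriou, Lund, Quinn and Marino (Leader of the House); then Ibarra (Chief Whip).
Among Ivanova, Leclerc, Dimitriou, Lund, Quinn and Marino, by date first returned to the chamber (earlier first): Ivanova (6 Jul 2011) before Leclerc (24 Aug 2011) before Dimitriou, Lund, Quinn and Marino (21 Nov 2015).
Among Dimitriou, Lund, Quinn and Marino, by date of appointment to current office (later first): Dimitriou, Lund and Quinn (21 Sep 1996) before Marino (2 Feb 1995).
Among Dimitriou, Lund and Quinn, alphabetically by surname: Dimitriou before Lund before Quinn.
Order: Horvat, Petrov, Ivanova, Leclerc, Dimitriou, Lund, Quinn, Marino, Ibarra.

Leclerc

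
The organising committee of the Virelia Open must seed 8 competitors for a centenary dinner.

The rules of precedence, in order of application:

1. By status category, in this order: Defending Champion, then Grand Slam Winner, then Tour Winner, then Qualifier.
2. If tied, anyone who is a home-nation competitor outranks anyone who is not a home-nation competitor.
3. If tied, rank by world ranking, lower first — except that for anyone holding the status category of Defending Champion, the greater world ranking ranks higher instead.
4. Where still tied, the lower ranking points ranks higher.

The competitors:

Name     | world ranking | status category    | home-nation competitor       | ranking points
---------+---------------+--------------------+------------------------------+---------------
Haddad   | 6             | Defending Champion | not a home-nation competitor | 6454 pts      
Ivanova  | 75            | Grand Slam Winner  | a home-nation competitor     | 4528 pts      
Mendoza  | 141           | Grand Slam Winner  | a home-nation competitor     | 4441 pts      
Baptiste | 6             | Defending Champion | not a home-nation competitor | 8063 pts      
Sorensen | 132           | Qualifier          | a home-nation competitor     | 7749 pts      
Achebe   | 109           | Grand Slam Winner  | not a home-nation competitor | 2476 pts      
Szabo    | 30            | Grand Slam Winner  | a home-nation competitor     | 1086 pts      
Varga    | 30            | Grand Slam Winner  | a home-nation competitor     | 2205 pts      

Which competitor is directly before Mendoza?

By status category: Haddad and Baptiste (Defending Champion); then Szabo, Varga, Ivanova, Mendoza and Achebe (Grand Slam Winner); then Sorensen (Qualifier).
Haddad and Baptiste are each not a home-nation competitor, so the next rule applies.
Haddad and Baptiste both have world ranking 6, so the next rule applies.
Among Haddad and Baptiste, by ranking points (lower first): Haddad (6454 pts) before Baptiste (8063 pts).
Among Szabo, Varga, Ivanova, Mendoza and Achebe, a home-nation competitor before not a home-nation competitor: Szabo, Varga, Ivanova and Mendoza (a home-nation competitor) before Achebe (not a home-nation competitor).
Among Szabo, Varga, Ivanova and Mendoza, by world ranking (lower first): Szabo and Varga (30) before Ivanova (75) before Mendoza (141).
Among Szabo and Varga, by ranking points (lower first): Szabo (1086 pts) before Varga (2205 pts).
Order: Haddad, Baptiste, Szabo, Varga, Ivanova, Mendoza, Achebe, Sorensen.

Ivanova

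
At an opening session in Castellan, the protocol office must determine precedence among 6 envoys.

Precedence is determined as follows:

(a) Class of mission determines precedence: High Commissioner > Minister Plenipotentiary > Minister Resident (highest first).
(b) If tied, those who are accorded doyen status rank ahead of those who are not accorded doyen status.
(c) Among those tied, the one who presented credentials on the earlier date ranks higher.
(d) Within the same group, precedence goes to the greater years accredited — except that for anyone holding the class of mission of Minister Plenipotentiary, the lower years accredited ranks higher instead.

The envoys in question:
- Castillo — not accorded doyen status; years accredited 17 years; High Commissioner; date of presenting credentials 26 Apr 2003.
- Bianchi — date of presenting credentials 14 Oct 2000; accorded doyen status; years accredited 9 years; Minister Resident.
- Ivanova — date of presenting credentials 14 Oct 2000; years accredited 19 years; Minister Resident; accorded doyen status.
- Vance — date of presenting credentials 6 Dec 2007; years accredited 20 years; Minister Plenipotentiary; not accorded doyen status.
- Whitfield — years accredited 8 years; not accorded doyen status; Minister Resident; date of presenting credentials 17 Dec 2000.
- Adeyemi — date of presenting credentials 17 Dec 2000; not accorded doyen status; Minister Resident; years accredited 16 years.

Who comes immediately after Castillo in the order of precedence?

Vance

By class of mission: Castillo (High Commissioner); then Vance (Minister Plenipotentiary); then Ivanova, Bianchi, Adeyemi and Whitfield (Minister Resident).
Among Ivanova, Bianchi, Adeyemi and Whitfield, accorded doyen status before not accorded doyen status: Ivanova and Bianchi (accorded doyen status) before Adeyemi and Whitfield (not accorded doyen status).
Ivanova and Bianchi both have date of presenting credentials 14 Oct 2000, so the next rule applies.
Among Ivanova and Bianchi, by years accredited (higher first): Ivanova (19 years) before Bianchi (9 years).
Adeyemi and Whitfield both have date of presenting credentials 17 Dec 2000, so the next rule applies.
Among Adeyemi and Whitfield, by years accredited (higher first): Adeyemi (16 years) before Whitfield (8 years).
Order: Castillo, Vance, Ivanova, Bianchi, Adeyemi, Whitfield.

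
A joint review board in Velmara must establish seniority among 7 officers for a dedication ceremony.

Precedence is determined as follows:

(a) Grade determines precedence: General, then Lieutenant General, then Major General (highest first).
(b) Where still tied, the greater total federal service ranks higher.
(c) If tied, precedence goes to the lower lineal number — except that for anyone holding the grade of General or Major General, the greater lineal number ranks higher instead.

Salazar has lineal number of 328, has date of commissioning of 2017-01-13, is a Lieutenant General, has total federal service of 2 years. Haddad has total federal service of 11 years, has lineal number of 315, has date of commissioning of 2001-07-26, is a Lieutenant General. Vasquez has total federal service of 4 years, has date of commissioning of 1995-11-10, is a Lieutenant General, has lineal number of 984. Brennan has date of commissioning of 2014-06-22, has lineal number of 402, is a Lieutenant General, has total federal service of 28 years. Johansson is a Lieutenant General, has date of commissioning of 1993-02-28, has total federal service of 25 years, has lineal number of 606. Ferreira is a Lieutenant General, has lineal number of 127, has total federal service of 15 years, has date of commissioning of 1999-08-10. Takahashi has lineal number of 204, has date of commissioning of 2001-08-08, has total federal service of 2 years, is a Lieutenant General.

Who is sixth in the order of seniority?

Takahashi

By grade: Brennan, Johansson, Ferreira, Haddad, Vasquez, Takahashi and Salazar (Lieutenant General).
Among Brennan, Johansson, Ferreira, Haddad, Vasquez, Takahashi and Salazar, by total federal service (higher first): Brennan (28 years) before Johansson (25 years) before Ferreira (15 years) before Haddad (11 years) before Vasquez (4 years) before Takahashi and Salazar (2 years).
Among Takahashi and Salazar, by lineal number (lower first): Takahashi (204) before Salazar (328).
Order: Brennan, Johansson, Ferreira, Haddad, Vasquez, Takahashi, Salazar.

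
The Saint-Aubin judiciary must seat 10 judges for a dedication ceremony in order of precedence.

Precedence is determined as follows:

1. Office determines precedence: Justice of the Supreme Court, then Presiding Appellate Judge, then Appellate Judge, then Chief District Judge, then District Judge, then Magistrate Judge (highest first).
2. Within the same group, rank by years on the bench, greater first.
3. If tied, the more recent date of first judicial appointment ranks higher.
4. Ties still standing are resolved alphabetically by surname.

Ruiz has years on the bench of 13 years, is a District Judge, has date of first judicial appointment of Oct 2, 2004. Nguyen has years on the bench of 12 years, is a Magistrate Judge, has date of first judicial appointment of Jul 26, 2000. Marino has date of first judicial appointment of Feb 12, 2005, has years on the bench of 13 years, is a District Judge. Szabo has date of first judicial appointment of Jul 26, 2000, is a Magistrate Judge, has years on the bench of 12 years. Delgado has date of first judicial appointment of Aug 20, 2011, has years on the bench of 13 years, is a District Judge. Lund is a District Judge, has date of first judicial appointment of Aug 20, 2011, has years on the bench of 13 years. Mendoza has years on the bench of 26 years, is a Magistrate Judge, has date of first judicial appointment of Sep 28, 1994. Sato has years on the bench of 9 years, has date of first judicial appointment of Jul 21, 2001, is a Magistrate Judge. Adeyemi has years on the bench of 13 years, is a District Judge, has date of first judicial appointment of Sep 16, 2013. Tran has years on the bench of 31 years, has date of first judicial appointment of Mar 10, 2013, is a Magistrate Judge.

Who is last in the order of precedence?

By office: Adeyemi, Delgado, Lund, Marino and Ruiz (District Judge); then Tran, Mendoza, Nguyen, Szabo and Sato (Magistrate Judge).
Adeyemi, Delgado, Lund, Marino and Ruiz all have years on the bench 13 years, so the next rule applies.
Among Adeyemi, Delgado, Lund, Marino and Ruiz, by date of first judicial appointment (later first): Adeyemi (Sep 16, 2013) before Delgado and Lund (Aug 20, 2011) before Marino (Feb 12, 2005) before Ruiz (Oct 2, 2004).
Among Delgado and Lund, alphabetically by surname: Delgado before Lund.
Among Tran, Mendoza, Nguyen, Szabo and Sato, by years on the bench (higher first): Tran (31 years) before Mendoza (26 years) before Nguyen and Szabo (12 years) before Sato (9 years).
Nguyen and Szabo both have date of first judicial appointment Jul 26, 2000, so the next rule applies.
Among Nguyen and Szabo, alphabetically by surname: Nguyen before Szabo.
Order: Adeyemi, Delgado, Lund, Marino, Ruiz, Tran, Mendoza, Nguyen, Szabo, Sato.

Sato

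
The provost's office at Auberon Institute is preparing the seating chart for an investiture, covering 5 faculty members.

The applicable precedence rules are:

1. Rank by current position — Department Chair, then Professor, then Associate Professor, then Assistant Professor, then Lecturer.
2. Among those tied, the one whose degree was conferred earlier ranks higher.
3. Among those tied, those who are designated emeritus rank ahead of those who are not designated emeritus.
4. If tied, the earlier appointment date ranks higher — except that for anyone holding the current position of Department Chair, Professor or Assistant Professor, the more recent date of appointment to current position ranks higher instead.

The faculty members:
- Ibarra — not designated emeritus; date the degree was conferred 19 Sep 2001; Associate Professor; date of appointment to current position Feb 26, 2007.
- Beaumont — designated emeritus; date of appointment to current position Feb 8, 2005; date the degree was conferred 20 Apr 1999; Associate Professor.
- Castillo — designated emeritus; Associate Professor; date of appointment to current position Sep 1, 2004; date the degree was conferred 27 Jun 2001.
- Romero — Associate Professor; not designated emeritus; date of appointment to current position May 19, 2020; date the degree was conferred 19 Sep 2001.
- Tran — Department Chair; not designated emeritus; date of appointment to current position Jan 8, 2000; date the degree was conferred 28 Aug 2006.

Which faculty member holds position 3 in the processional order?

By current position: Tran (Department Chair); then Beaumont, Castillo, Ibarra and Romero (Associate Professor).
Among Beaumont, Castillo, Ibarra and Romero, by date the degree was conferred (earlier first): Beaumont (20 Apr 1999) before Castillo (27 Jun 2001) before Ibarra and Romero (19 Sep 2001).
Ibarra and Romero are each not designated emeritus, so the next rule applies.
Among Ibarra and Romero, by date of appointment to current position (earlier first): Ibarra (Feb 26, 2007) before Romero (May 19, 2020).
Order: Tran, Beaumont, Castillo, Ibarra, Romero.

Castillo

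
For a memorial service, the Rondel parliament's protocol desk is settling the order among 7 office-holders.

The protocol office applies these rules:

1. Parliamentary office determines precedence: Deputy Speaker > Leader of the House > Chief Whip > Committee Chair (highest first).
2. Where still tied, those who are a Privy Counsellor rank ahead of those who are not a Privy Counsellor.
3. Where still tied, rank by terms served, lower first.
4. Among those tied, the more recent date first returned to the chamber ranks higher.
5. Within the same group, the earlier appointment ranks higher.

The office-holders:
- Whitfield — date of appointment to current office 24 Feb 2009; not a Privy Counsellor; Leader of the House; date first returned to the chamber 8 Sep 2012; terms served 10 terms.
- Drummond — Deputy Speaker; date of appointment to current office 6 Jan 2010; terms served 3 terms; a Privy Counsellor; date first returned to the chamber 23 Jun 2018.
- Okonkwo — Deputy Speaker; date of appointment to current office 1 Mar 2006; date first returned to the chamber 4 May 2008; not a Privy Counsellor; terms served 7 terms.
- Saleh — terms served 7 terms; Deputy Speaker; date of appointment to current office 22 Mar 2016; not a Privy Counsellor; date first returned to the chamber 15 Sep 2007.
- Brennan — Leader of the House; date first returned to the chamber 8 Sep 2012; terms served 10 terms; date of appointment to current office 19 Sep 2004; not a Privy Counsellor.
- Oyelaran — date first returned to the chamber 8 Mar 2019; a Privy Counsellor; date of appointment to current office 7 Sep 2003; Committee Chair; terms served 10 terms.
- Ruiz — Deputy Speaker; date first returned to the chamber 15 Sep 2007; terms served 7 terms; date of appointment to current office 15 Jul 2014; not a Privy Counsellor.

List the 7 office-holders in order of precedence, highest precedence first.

By parliamentary office: Drummond, Okonkwo, Ruiz and Saleh (Deputy Speaker); then Brennan and Whitfield (Leader of the House); then Oyelaran (Committee Chair).
Among Drummond, Okonkwo, Ruiz and Saleh, a Privy Counsellor before not a Privy Counsellor: Drummond (a Privy Counsellor) before Okonkwo, Ruiz and Saleh (not a Privy Counsellor).
Okonkwo, Ruiz and Saleh all have terms served 7 terms, so the next rule applies.
Among Okonkwo, Ruiz and Saleh, by date first returned to the chamber (later first): Okonkwo (4 May 2008) before Ruiz and Saleh (15 Sep 2007).
Among Ruiz and Saleh, by date of appointment to current office (earlier first): Ruiz (15 Jul 2014) before Saleh (22 Mar 2016).
Brennan and Whitfield are each not a Privy Counsellor, so the next rule applies.
Brennan and Whitfield both have terms served 10 terms, so the next rule applies.
Brennan and Whitfield both have date first returned to the chamber 8 Sep 2012, so the next rule applies.
Among Brennan and Whitfield, by date of appointment to current office (earlier first): Brennan (19 Sep 2004) before Whitfield (24 Feb 2009).
Full order: Drummond, Okonkwo, Ruiz, Saleh, Brennan, Whitfield, Oyelaran.

Drummond, Okonkwo, Ruiz, Saleh, Brennan, Whitfield, Oyelaran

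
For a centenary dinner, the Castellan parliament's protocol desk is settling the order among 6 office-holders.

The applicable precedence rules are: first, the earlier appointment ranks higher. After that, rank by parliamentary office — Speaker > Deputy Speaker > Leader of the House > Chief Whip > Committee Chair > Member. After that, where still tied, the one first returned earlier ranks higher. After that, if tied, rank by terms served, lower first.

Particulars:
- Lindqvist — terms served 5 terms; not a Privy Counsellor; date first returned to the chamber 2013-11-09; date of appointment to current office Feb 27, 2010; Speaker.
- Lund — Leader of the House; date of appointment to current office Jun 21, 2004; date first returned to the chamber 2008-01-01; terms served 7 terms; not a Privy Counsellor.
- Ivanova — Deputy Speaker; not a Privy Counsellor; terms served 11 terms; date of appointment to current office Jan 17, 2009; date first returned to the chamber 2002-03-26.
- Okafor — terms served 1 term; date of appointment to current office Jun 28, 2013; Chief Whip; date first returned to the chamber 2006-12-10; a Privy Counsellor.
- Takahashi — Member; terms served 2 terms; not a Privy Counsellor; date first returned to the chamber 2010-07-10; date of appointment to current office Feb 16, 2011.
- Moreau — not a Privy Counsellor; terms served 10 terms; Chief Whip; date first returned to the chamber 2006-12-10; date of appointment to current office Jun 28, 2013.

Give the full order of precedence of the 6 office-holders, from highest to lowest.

By date of appointment to current office (earlier first): Lund (Jun 21, 2004); then Ivanova (Jan 17, 2009); then Lindqvist (Feb 27, 2010); then Takahashi (Feb 16, 2011); then Okafor and Moreau (both Jun 28, 2013).
Okafor and Moreau are each Chief Whip, so the next rule applies.
Okafor and Moreau both have date first returned to the chamber 2006-12-10, so the next rule applies.
Among Okafor and Moreau, by terms served (lower first): Okafor (1 term) before Moreau (10 terms).
Full order: Lund, Ivanova, Lindqvist, Takahashi, Okafor, Moreau.

Lund, Ivanova, Lindqvist, Takahashi, Okafor, Moreau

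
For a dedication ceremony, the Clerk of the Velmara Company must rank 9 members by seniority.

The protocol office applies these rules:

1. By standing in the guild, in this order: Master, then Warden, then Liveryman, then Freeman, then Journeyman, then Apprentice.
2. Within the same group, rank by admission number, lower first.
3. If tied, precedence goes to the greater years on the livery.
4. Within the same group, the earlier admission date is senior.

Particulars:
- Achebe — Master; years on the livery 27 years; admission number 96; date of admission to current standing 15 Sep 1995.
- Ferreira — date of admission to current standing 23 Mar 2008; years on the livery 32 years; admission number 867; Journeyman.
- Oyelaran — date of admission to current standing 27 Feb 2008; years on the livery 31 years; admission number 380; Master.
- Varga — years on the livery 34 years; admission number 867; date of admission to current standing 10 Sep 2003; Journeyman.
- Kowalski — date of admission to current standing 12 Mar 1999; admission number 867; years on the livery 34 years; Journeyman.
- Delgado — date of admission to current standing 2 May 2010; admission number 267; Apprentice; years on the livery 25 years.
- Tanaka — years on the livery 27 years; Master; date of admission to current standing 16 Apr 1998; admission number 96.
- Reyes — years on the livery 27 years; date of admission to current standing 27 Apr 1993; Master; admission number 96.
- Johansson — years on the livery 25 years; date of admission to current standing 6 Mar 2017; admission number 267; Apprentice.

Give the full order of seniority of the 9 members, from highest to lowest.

Reyes, Achebe, Tanaka, Oyelaran, Kowalski, Varga, Ferreira, Delgado, Johansson

By standing in the guild: Reyes, Achebe, Tanaka and Oyelaran (Master); then Kowalski, Varga and Ferreira (Journeyman); then Delgado and Johansson (Apprentice).
Among Reyes, Achebe, Tanaka and Oyelaran, by admission number (lower first): Reyes, Achebe and Tanaka (96) before Oyelaran (380).
Reyes, Achebe and Tanaka all have years on the livery 27 years, so the next rule applies.
Among Reyes, Achebe and Tanaka, by date of admission to current standing (earlier first): Reyes (27 Apr 1993) before Achebe (15 Sep 1995) before Tanaka (16 Apr 1998).
Kowalski, Varga and Ferreira all have admission number 867, so the next rule applies.
Among Kowalski, Varga and Ferreira, by years on the livery (higher first): Kowalski and Varga (34 years) before Ferreira (32 years).
Among Kowalski and Varga, by date of admission to current standing (earlier first): Kowalski (12 Mar 1999) before Varga (10 Sep 2003).
Delgado and Johansson both have admission number 267, so the next rule applies.
Delgado and Johansson both have years on the livery 25 years, so the next rule applies.
Among Delgado and Johansson, by date of admission to current standing (earlier first): Delgado (2 May 2010) before Johansson (6 Mar 2017).
Full order: Reyes, Achebe, Tanaka, Oyelaran, Kowalski, Varga, Ferreira, Delgado, Johansson.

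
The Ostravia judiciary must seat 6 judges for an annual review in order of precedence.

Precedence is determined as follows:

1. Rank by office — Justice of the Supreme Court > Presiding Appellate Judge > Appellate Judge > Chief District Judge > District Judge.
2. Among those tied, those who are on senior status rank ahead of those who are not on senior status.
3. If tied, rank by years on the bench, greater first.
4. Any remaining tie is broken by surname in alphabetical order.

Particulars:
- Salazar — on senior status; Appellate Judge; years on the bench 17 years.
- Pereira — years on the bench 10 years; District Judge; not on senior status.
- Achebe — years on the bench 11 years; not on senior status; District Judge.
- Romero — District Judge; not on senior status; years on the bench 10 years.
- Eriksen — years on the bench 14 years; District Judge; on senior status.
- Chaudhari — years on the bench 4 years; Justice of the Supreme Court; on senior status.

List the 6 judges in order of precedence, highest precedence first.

By office: Chaudhari (Justice of the Supreme Court); then Salazar (Appellate Judge); then Eriksen, Achebe, Pereira and Romero (District Judge).
Among Eriksen, Achebe, Pereira and Romero, on senior status before not on senior status: Eriksen (on senior status) before Achebe, Pereira and Romero (not on senior status).
Among Achebe, Pereira and Romero, by years on the bench (higher first): Achebe (11 years) before Pereira and Romero (10 years).
Among Pereira and Romero, alphabetically by surname: Pereira before Romero.
Full order: Chaudhari, Salazar, Eriksen, Achebe, Pereira, Romero.

Chaudhari, Salazar, Eriksen, Achebe, Pereira, Romero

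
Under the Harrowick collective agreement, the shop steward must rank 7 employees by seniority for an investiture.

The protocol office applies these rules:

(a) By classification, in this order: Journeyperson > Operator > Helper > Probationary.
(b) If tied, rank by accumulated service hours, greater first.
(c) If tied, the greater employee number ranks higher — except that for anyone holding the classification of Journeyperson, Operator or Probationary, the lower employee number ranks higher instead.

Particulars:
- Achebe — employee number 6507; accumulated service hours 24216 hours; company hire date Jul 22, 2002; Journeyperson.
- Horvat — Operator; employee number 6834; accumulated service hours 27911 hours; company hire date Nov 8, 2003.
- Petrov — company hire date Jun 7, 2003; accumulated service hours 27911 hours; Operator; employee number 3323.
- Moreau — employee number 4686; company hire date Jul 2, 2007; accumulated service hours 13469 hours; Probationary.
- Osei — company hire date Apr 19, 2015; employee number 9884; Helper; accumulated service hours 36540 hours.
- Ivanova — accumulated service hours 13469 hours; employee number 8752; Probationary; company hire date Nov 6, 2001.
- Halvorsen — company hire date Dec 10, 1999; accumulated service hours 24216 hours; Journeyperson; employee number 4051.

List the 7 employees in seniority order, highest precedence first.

By classification: Halvorsen and Achebe (Journeyperson); then Petrov and Horvat (Operator); then Osei (Helper); then Moreau and Ivanova (Probationary).
Halvorsen and Achebe both have accumulated service hours 24216 hours, so the next rule applies.
Among Halvorsen and Achebe, by employee number (lower first) (reversed rule for this group): Halvorsen (4051) before Achebe (6507).
Petrov and Horvat both have accumulated service hours 27911 hours, so the next rule applies.
Among Petrov and Horvat, by employee number (lower first) (reversed rule for this group): Petrov (3323) before Horvat (6834).
Moreau and Ivanova both have accumulated service hours 13469 hours, so the next rule applies.
Among Moreau and Ivanova, by employee number (lower first) (reversed rule for this group): Moreau (4686) before Ivanova (8752).
Full order: Halvorsen, Achebe, Petrov, Horvat, Osei, Moreau, Ivanova.

Halvorsen, Achebe, Petrov, Horvat, Osei, Moreau, Ivanova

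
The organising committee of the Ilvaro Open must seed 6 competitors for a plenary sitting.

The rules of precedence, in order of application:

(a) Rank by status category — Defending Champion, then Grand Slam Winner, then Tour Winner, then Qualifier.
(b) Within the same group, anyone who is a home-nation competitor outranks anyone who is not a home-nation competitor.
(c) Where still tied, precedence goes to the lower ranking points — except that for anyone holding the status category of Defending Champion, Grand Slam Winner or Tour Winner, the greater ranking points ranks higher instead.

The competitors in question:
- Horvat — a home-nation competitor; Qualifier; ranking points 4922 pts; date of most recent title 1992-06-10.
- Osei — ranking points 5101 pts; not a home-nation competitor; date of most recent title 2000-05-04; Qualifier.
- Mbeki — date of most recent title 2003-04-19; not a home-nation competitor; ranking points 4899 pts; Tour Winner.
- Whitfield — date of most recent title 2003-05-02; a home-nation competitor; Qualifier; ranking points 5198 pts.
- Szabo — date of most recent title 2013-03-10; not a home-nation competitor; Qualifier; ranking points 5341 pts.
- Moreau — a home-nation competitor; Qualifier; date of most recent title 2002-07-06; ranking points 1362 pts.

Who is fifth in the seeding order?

By status category: Mbeki (Tour Winner); then Moreau, Horvat, Whitfield, Osei and Szabo (Qualifier).
Among Moreau, Horvat, Whitfield, Osei and Szabo, a home-nation competitor before not a home-nation competitor: Moreau, Horvat and Whitfield (a home-nation competitor) before Osei and Szabo (not a home-nation competitor).
Among Moreau, Horvat and Whitfield, by ranking points (lower first): Moreau (1362 pts) before Horvat (4922 pts) before Whitfield (5198 pts).
Among Osei and Szabo, by ranking points (lower first): Osei (5101 pts) before Szabo (5341 pts).
Order: Mbeki, Moreau, Horvat, Whitfield, Osei, Szabo.

Osei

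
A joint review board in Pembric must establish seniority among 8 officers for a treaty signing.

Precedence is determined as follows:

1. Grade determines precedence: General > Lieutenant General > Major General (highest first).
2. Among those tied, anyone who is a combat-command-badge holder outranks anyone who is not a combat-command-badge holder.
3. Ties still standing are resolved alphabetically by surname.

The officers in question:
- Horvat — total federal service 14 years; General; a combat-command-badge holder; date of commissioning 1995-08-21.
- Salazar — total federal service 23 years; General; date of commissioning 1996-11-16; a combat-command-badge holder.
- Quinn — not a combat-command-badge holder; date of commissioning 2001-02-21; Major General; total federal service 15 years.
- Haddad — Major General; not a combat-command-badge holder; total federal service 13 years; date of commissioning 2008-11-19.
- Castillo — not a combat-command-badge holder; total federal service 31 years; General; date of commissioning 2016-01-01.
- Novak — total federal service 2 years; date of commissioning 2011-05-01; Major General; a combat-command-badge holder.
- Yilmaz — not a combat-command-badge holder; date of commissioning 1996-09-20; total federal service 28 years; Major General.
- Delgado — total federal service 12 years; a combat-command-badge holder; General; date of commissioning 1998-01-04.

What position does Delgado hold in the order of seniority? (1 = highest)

By grade: Delgado, Horvat, Salazar and Castillo (General); then Novak, Haddad, Quinn and Yilmaz (Major General).
Among Delgado, Horvat, Salazar and Castillo, a combat-command-badge holder before not a combat-command-badge holder: Delgado, Horvat and Salazar (a combat-command-badge holder) before Castillo (not a combat-command-badge holder).
Among Delgado, Horvat and Salazar, alphabetically by surname: Delgado before Horvat before Salazar.
Among Novak, Haddad, Quinn and Yilmaz, a combat-command-badge holder before not a combat-command-badge holder: Novak (a combat-command-badge holder) before Haddad, Quinn and Yilmaz (not a combat-command-badge holder).
Among Haddad, Quinn and Yilmaz, alphabetically by surname: Haddad before Quinn before Yilmaz.
Order: Delgado, Horvat, Salazar, Castillo, Novak, Haddad, Quinn, Yilmaz. So position 1.

1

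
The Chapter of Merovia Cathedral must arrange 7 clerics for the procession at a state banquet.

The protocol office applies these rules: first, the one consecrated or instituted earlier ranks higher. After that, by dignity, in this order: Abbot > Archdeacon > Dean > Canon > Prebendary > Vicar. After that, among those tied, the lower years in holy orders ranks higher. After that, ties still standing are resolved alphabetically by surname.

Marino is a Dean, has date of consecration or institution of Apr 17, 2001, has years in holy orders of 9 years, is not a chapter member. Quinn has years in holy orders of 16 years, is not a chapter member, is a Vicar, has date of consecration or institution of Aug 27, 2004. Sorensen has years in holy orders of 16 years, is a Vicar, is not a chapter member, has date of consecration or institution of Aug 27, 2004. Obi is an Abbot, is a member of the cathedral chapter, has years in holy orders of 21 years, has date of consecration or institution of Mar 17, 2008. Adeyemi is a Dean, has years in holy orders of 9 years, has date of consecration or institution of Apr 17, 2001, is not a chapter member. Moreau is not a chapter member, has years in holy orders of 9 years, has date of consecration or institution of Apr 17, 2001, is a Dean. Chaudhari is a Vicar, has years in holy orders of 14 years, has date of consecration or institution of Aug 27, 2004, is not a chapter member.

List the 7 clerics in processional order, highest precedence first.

By date of consecration or institution (earlier first): Adeyemi, Marino and Moreau (each Apr 17, 2001); then Chaudhari, Quinn and Sorensen (each Aug 27, 2004); then Obi (Mar 17, 2008).
Adeyemi, Marino and Moreau are each Dean, so the next rule applies.
Adeyemi, Marino and Moreau all have years in holy orders 9 years, so the next rule applies.
Among Adeyemi, Marino and Moreau, alphabetically by surname: Adeyemi before Marino before Moreau.
Chaudhari, Quinn and Sorensen are each Vicar, so the next rule applies.
Among Chaudhari, Quinn and Sorensen, by years in holy orders (lower first): Chaudhari (14 years) before Quinn and Sorensen (16 years).
Among Quinn and Sorensen, alphabetically by surname: Quinn before Sorensen.
Full order: Adeyemi, Marino, Moreau, Chaudhari, Quinn, Sorensen, Obi.

Adeyemi, Marino, Moreau, Chaudhari, Quinn, Sorensen, Obi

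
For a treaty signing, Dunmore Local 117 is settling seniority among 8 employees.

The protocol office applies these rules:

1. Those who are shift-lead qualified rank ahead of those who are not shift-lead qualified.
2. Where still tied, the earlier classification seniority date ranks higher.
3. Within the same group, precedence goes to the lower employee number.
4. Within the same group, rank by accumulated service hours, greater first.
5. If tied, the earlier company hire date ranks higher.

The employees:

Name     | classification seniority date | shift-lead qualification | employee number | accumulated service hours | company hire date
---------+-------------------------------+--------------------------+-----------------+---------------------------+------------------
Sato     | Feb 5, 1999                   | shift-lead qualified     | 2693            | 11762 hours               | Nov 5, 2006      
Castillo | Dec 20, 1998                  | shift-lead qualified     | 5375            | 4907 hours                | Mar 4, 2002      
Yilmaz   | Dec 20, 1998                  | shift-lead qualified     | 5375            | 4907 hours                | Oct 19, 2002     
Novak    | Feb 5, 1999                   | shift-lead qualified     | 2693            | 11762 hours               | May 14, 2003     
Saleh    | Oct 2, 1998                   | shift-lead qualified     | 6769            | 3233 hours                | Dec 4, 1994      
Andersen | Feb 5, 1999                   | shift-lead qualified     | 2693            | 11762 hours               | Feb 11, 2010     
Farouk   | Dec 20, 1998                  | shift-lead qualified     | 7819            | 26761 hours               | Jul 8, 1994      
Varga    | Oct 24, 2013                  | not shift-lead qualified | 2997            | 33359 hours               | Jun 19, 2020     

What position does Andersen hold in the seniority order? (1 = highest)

7

By the first rule: Saleh, Castillo, Yilmaz, Farouk, Novak, Sato and Andersen (each shift-lead qualified); then Varga (not shift-lead qualified).
Among Saleh, Castillo, Yilmaz, Farouk, Novak, Sato and Andersen, by classification seniority date (earlier first): Saleh (Oct 2, 1998) before Castillo, Yilmaz and Farouk (Dec 20, 1998) before Novak, Sato and Andersen (Feb 5, 1999).
Among Castillo, Yilmaz and Farouk, by employee number (lower first): Castillo and Yilmaz (5375) before Farouk (7819).
Castillo and Yilmaz both have accumulated service hours 4907 hours, so the next rule applies.
Among Castillo and Yilmaz, by company hire date (earlier first): Castillo (Mar 4, 2002) before Yilmaz (Oct 19, 2002).
Novak, Sato and Andersen all have employee number 2693, so the next rule applies.
Novak, Sato and Andersen all have accumulated service hours 11762 hours, so the next rule applies.
Among Novak, Sato and Andersen, by company hire date (earlier first): Novak (May 14, 2003) before Sato (Nov 5, 2006) before Andersen (Feb 11, 2010).
Order: Saleh, Castillo, Yilmaz, Farouk, Novak, Sato, Andersen, Varga. So position 7.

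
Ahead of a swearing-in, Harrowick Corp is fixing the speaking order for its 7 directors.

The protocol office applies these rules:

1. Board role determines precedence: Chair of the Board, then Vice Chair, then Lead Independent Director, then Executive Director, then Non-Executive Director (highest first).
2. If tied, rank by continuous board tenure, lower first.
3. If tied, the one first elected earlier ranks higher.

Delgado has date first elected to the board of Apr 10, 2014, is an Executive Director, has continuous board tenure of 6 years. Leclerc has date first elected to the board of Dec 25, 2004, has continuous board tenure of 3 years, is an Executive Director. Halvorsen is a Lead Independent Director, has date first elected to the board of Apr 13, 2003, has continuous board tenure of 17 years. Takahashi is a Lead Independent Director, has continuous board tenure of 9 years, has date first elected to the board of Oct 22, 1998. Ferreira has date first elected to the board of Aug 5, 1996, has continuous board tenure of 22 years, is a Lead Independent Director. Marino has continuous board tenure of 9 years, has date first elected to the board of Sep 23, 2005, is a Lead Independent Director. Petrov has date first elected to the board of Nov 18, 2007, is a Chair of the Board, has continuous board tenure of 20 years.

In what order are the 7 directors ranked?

By board role: Petrov (Chair of the Board); then Takahashi, Marino, Halvorsen and Ferreira (Lead Independent Director); then Leclerc and Delgado (Executive Director).
Among Takahashi, Marino, Halvorsen and Ferreira, by continuous board tenure (lower first): Takahashi and Marino (9 years) before Halvorsen (17 years) before Ferreira (22 years).
Among Takahashi and Marino, by date first elected to the board (earlier first): Takahashi (Oct 22, 1998) before Marino (Sep 23, 2005).
Among Leclerc and Delgado, by continuous board tenure (lower first): Leclerc (3 years) before Delgado (6 years).
Full order: Petrov, Takahashi, Marino, Halvorsen, Ferreira, Leclerc, Delgado.

Petrov, Takahashi, Marino, Halvorsen, Ferreira, Leclerc, Delgado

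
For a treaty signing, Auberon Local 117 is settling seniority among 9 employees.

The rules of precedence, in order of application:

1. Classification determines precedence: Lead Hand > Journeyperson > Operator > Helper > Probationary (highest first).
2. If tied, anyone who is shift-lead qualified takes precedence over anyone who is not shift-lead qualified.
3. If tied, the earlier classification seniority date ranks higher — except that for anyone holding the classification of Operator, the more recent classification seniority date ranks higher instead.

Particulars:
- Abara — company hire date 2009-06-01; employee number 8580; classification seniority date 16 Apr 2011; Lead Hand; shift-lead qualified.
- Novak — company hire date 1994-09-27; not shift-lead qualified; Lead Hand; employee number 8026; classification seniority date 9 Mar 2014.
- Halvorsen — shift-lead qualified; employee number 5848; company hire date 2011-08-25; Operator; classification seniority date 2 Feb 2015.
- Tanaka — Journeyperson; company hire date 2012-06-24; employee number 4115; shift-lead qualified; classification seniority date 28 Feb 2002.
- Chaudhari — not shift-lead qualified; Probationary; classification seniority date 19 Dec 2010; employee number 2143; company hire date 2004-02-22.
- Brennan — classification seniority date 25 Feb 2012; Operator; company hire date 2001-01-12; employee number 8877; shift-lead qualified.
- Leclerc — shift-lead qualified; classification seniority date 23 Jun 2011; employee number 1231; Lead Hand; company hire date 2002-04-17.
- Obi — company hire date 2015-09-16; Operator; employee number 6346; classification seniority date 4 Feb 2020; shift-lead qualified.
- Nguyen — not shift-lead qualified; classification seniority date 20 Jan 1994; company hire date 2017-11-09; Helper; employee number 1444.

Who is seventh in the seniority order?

Brennan

By classification: Abara, Leclerc and Novak (Lead Hand); then Tanaka (Journeyperson); then Obi, Halvorsen and Brennan (Operator); then Nguyen (Helper); then Chaudhari (Probationary).
Among Abara, Leclerc and Novak, shift-lead qualified before not shift-lead qualified: Abara and Leclerc (shift-lead qualified) before Novak (not shift-lead qualified).
Among Abara and Leclerc, by classification seniority date (earlier first): Abara (16 Apr 2011) before Leclerc (23 Jun 2011).
Obi, Halvorsen and Brennan are each shift-lead qualified, so the next rule applies.
Among Obi, Halvorsen and Brennan, by classification seniority date (later first) (reversed rule for this group): Obi (4 Feb 2020) before Halvorsen (2 Feb 2015) before Brennan (25 Feb 2012).
Order: Abara, Leclerc, Novak, Tanaka, Obi, Halvorsen, Brennan, Nguyen, Chaudhari.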